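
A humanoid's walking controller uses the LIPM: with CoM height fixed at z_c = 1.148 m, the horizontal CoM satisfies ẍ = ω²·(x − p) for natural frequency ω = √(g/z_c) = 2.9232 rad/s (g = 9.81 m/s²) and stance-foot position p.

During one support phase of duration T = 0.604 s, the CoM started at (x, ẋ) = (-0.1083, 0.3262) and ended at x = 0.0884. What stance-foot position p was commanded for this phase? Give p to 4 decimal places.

p = -0.0486

ωT = 2.9232·0.604 = 1.765613; cosh(ωT) = 3.008118, sinh(ωT) = 2.837036
x(T) = p + (x₀−p)·cosh(ωT) + (ẋ₀/ω)·sinh(ωT) ⇒ p·(1 − cosh) = x(T) − x₀·cosh − (ẋ₀/ω)·sinh
numerator   = 0.0884 − (-0.1083)·3.008118 − (0.3262/2.9232)·2.837036 = 0.097594
denominator = 1 − 3.008118 = -2.008118
p = 0.097594 / -2.008118 = -0.0486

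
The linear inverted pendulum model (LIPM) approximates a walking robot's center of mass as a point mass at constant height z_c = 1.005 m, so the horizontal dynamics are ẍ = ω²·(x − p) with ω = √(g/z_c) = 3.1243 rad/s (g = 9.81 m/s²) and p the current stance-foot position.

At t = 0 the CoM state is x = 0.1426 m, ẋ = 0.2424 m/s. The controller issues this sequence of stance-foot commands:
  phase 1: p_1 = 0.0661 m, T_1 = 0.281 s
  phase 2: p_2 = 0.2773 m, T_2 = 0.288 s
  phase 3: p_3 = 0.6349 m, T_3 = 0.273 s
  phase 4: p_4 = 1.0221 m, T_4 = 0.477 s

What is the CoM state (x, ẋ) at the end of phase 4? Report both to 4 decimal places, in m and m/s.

phase 1: p=0.0661, T=0.281, ωT=0.877928, cosh=1.410777, sinh=0.995134; start (x,ẋ)=(0.142600, 0.242400) → end (x,ẋ)=(0.251232, 0.579818)
phase 2: p=0.2773, T=0.288, ωT=0.899798, cosh=1.432879, sinh=1.026228; start (x,ẋ)=(0.251232, 0.579818) → end (x,ẋ)=(0.430399, 0.747230)
phase 3: p=0.6349, T=0.273, ωT=0.852934, cosh=1.386342, sinh=0.960179; start (x,ẋ)=(0.430399, 0.747230) → end (x,ẋ)=(0.581035, 0.422435)
phase 4: p=1.0221, T=0.477, ωT=1.490291, cosh=2.331847, sinh=2.106540; start (x,ẋ)=(0.581035, 0.422435) → end (x,ẋ)=(0.278428, -1.917800)

x = 0.2784, ẋ = -1.9178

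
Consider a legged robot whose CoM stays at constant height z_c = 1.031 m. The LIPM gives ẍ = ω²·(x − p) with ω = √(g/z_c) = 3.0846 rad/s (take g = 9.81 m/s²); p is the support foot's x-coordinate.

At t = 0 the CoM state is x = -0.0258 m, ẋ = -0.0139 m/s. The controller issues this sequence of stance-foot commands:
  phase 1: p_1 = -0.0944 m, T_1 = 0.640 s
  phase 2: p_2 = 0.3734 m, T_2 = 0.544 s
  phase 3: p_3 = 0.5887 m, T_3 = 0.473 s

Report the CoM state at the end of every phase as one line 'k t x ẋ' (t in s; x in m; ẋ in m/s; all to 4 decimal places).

phase 1: p=-0.0944, T=0.640, ωT=1.974144, cosh=3.669667, sinh=3.530787; start (x,ẋ)=(-0.025800, -0.013900) → end (x,ẋ)=(0.141429, 0.696119)
phase 2: p=0.3734, T=0.544, ωT=1.678022, cosh=2.770849, sinh=2.584106; start (x,ẋ)=(0.141429, 0.696119) → end (x,ẋ)=(0.313811, 0.079810)
phase 3: p=0.5887, T=0.473, ωT=1.459016, cosh=2.267094, sinh=2.034629; start (x,ẋ)=(0.313811, 0.079810) → end (x,ẋ)=(0.018145, -1.544268)

1 0.6400 0.1414 0.6961
2 1.1840 0.3138 0.0798
3 1.6570 0.0181 -1.5443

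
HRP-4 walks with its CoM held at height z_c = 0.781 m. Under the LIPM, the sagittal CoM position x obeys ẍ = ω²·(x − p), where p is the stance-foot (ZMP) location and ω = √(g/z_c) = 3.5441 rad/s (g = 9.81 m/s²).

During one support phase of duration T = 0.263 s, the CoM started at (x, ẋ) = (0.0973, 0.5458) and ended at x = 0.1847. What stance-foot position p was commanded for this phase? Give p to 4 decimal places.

ωT = 3.5441·0.263 = 0.932098; cosh(ωT) = 1.466780, sinh(ωT) = 1.073053
x(T) = p + (x₀−p)·cosh(ωT) + (ẋ₀/ω)·sinh(ωT) ⇒ p·(1 − cosh) = x(T) − x₀·cosh − (ẋ₀/ω)·sinh
numerator   = 0.1847 − (0.0973)·1.466780 − (0.5458/3.5441)·1.073053 = -0.123270
denominator = 1 − 1.466780 = -0.466780
p = -0.123270 / -0.466780 = 0.2641

p = 0.2641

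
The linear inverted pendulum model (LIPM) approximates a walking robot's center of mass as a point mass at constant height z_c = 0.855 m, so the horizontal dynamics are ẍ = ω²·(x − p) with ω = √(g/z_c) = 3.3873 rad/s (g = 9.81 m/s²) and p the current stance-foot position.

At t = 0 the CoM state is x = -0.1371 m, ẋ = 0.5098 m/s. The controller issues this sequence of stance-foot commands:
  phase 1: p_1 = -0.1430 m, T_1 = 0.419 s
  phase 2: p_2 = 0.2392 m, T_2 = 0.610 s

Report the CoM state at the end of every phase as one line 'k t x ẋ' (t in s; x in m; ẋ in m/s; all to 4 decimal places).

1 0.4190 0.1628 1.1543
2 1.0290 1.2565 3.6249

phase 1: p=-0.1430, T=0.419, ωT=1.419279, cosh=2.188013, sinh=1.946124; start (x,ẋ)=(-0.137100, 0.509800) → end (x,ẋ)=(0.162808, 1.154342)
phase 2: p=0.2392, T=0.610, ωT=2.066253, cosh=4.010922, sinh=3.884262; start (x,ẋ)=(0.162808, 1.154342) → end (x,ẋ)=(1.256496, 3.624869)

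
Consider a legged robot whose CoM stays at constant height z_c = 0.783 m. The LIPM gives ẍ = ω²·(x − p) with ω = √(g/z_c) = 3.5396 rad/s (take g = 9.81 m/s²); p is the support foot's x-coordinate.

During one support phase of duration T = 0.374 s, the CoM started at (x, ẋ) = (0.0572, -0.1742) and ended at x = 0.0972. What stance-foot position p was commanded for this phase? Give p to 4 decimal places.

ωT = 3.5396·0.374 = 1.323810; cosh(ωT) = 2.011916, sinh(ωT) = 1.745797
x(T) = p + (x₀−p)·cosh(ωT) + (ẋ₀/ω)·sinh(ωT) ⇒ p·(1 − cosh) = x(T) − x₀·cosh − (ẋ₀/ω)·sinh
numerator   = 0.0972 − (0.0572)·2.011916 − (-0.1742/3.5396)·1.745797 = 0.068037
denominator = 1 − 2.011916 = -1.011916
p = 0.068037 / -1.011916 = -0.0672

p = -0.0672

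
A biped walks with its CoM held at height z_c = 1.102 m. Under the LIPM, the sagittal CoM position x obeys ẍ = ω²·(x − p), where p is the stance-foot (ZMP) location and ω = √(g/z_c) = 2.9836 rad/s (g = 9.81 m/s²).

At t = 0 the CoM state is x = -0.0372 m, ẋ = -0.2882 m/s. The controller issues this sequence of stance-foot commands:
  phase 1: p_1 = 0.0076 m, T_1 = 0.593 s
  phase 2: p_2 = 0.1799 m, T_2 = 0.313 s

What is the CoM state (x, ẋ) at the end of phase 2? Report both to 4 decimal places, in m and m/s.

phase 1: p=0.0076, T=0.593, ωT=1.769275, cosh=3.018527, sinh=2.848070; start (x,ẋ)=(-0.037200, -0.288200) → end (x,ẋ)=(-0.402739, -1.250628)
phase 2: p=0.1799, T=0.313, ωT=0.933867, cosh=1.468680, sinh=1.075649; start (x,ẋ)=(-0.402739, -1.250628) → end (x,ẋ)=(-1.126686, -3.706637)

x = -1.1267, ẋ = -3.7066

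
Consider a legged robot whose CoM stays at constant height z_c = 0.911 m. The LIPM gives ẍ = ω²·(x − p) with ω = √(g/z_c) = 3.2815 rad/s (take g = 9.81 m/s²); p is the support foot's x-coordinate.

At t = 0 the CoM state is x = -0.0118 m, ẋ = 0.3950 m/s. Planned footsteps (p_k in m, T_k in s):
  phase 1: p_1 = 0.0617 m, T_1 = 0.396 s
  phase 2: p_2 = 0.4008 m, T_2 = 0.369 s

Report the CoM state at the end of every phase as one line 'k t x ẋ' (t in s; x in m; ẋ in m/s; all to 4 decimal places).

phase 1: p=0.0617, T=0.396, ωT=1.299474, cosh=1.970021, sinh=1.697346; start (x,ẋ)=(-0.011800, 0.395000) → end (x,ẋ)=(0.121216, 0.368775)
phase 2: p=0.4008, T=0.369, ωT=1.210873, cosh=1.827176, sinh=1.529239; start (x,ẋ)=(0.121216, 0.368775) → end (x,ẋ)=(0.061807, -0.729191)

1 0.3960 0.1212 0.3688
2 0.7650 0.0618 -0.7292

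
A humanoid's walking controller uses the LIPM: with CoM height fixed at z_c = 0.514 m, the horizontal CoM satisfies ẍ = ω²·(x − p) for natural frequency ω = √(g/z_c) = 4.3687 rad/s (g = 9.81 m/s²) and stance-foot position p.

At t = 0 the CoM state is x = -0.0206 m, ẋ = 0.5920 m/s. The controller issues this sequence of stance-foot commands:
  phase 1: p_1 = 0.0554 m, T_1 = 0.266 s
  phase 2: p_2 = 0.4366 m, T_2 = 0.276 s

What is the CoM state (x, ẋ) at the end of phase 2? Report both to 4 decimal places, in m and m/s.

phase 1: p=0.0554, T=0.266, ωT=1.162074, cosh=1.754697, sinh=1.441860; start (x,ẋ)=(-0.020600, 0.592000) → end (x,ẋ)=(0.117429, 0.560052)
phase 2: p=0.4366, T=0.276, ωT=1.205761, cosh=1.819382, sinh=1.519918; start (x,ẋ)=(0.117429, 0.560052) → end (x,ẋ)=(0.050754, -1.100370)

x = 0.0508, ẋ = -1.1004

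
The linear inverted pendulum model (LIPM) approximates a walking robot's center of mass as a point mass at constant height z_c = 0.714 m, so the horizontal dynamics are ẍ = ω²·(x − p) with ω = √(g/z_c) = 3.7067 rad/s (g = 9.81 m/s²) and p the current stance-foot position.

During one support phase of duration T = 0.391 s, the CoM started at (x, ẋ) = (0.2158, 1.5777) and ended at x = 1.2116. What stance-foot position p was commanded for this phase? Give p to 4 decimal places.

ωT = 3.7067·0.391 = 1.449320; cosh(ωT) = 2.247473, sinh(ωT) = 2.012743
x(T) = p + (x₀−p)·cosh(ωT) + (ẋ₀/ω)·sinh(ωT) ⇒ p·(1 − cosh) = x(T) − x₀·cosh − (ẋ₀/ω)·sinh
numerator   = 1.2116 − (0.2158)·2.247473 − (1.5777/3.7067)·2.012743 = -0.130098
denominator = 1 − 2.247473 = -1.247473
p = -0.130098 / -1.247473 = 0.1043

p = 0.1043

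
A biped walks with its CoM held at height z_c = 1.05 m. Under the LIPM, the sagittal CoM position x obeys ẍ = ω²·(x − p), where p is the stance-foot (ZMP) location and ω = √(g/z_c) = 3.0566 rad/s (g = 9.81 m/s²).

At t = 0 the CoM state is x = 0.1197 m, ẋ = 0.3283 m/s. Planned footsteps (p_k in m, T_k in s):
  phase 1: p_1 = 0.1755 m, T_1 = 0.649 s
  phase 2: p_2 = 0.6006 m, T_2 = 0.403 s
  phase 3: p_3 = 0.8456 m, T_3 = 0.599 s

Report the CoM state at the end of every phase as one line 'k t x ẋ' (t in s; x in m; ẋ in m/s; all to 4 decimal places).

1 0.6490 0.3519 0.6077
2 1.0520 0.4498 -0.0620
3 1.6510 -0.4827 -3.8761

phase 1: p=0.1755, T=0.649, ωT=1.983733, cosh=3.703694, sinh=3.566139; start (x,ẋ)=(0.119700, 0.328300) → end (x,ẋ)=(0.351862, 0.607688)
phase 2: p=0.6006, T=0.403, ωT=1.231810, cosh=1.859595, sinh=1.567831; start (x,ẋ)=(0.351862, 0.607688) → end (x,ẋ)=(0.449751, -0.061957)
phase 3: p=0.8456, T=0.599, ωT=1.830903, cosh=3.199895, sinh=3.039626; start (x,ẋ)=(0.449751, -0.061957) → end (x,ẋ)=(-0.482687, -3.876055)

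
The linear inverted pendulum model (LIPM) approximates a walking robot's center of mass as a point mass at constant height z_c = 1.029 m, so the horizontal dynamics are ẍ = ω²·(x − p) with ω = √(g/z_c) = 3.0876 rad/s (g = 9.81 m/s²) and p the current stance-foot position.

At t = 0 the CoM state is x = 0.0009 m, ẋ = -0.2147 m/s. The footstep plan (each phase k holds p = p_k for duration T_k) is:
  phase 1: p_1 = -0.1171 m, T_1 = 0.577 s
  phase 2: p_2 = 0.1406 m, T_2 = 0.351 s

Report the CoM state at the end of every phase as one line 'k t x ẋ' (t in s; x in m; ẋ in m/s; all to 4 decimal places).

phase 1: p=-0.1171, T=0.577, ωT=1.781545, cosh=3.053702, sinh=2.885324; start (x,ẋ)=(0.000900, -0.214700) → end (x,ẋ)=(0.042602, 0.395600)
phase 2: p=0.1406, T=0.351, ωT=1.083748, cosh=1.647030, sinh=1.308705; start (x,ẋ)=(0.042602, 0.395600) → end (x,ẋ)=(0.146873, 0.255580)

1 0.5770 0.0426 0.3956
2 0.9280 0.1469 0.2556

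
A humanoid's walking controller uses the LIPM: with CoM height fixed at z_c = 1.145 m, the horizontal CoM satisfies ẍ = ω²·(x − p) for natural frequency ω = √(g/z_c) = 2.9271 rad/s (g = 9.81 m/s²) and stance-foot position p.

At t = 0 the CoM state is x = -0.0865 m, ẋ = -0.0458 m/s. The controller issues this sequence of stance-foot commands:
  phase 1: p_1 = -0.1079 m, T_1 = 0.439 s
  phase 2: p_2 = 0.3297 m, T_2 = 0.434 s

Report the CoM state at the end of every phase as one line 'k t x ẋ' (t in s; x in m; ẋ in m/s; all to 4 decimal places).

phase 1: p=-0.1079, T=0.439, ωT=1.284997, cosh=1.945654, sinh=1.669003; start (x,ẋ)=(-0.086500, -0.045800) → end (x,ẋ)=(-0.092378, 0.015435)
phase 2: p=0.3297, T=0.434, ωT=1.270361, cosh=1.921435, sinh=1.640705; start (x,ẋ)=(-0.092378, 0.015435) → end (x,ẋ)=(-0.472643, -1.997373)

1 0.4390 -0.0924 0.0154
2 0.8730 -0.4726 -1.9974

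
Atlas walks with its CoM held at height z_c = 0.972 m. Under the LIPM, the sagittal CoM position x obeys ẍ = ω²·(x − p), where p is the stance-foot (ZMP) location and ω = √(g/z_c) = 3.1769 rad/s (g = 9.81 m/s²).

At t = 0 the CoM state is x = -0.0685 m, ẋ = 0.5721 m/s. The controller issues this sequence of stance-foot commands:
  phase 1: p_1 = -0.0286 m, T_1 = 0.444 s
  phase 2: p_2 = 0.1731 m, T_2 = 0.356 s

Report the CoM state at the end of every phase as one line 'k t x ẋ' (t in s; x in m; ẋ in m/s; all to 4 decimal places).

phase 1: p=-0.0286, T=0.444, ωT=1.410544, cosh=2.171097, sinh=1.927086; start (x,ẋ)=(-0.068500, 0.572100) → end (x,ẋ)=(0.231805, 0.997810)
phase 2: p=0.1731, T=0.356, ωT=1.130976, cosh=1.710699, sinh=1.387981; start (x,ẋ)=(0.231805, 0.997810) → end (x,ẋ)=(0.709468, 1.965813)

1 0.4440 0.2318 0.9978
2 0.8000 0.7095 1.9658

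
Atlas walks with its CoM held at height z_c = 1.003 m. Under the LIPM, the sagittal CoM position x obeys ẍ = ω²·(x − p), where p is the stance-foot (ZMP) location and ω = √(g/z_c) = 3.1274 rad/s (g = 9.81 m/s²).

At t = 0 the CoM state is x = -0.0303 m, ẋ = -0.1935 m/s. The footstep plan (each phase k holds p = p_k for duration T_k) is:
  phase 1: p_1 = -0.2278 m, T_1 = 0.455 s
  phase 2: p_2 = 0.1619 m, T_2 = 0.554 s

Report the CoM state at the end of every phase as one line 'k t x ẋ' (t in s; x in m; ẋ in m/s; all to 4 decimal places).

phase 1: p=-0.2278, T=0.455, ωT=1.422967, cosh=2.195206, sinh=1.954208; start (x,ẋ)=(-0.030300, -0.193500) → end (x,ẋ)=(0.084841, 0.782267)
phase 2: p=0.1619, T=0.554, ωT=1.732580, cosh=2.916025, sinh=2.739198; start (x,ẋ)=(0.084841, 0.782267) → end (x,ẋ)=(0.622360, 1.620982)

1 0.4550 0.0848 0.7823
2 1.0090 0.6224 1.6210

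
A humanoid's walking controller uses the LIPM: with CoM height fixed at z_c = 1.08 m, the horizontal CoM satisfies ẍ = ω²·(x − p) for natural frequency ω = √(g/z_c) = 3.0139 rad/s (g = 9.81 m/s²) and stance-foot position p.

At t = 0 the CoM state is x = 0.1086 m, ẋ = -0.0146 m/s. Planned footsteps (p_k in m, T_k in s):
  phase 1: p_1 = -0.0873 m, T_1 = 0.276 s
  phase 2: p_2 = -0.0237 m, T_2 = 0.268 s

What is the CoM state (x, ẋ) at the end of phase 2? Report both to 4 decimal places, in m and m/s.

x = 0.4025, ẋ = 1.2527

phase 1: p=-0.0873, T=0.276, ωT=0.831836, cosh=1.366392, sinh=0.931142; start (x,ẋ)=(0.108600, -0.014600) → end (x,ẋ)=(0.175865, 0.529819)
phase 2: p=-0.0237, T=0.268, ωT=0.807725, cosh=1.344336, sinh=0.898465; start (x,ẋ)=(0.175865, 0.529819) → end (x,ẋ)=(0.402526, 1.252654)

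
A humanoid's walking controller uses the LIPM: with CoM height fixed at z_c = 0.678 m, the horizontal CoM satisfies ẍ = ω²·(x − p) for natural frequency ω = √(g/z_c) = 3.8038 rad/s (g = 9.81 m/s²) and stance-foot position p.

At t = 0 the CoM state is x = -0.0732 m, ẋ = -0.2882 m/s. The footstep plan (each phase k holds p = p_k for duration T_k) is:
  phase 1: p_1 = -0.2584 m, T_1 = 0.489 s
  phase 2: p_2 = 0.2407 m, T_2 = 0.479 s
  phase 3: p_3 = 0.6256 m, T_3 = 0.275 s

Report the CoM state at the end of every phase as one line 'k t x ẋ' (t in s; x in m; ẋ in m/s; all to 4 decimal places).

1 0.4890 0.1134 1.2598
2 0.9680 0.8342 2.5394
3 1.2430 1.7919 5.0499

phase 1: p=-0.2584, T=0.489, ωT=1.860058, cosh=3.289887, sinh=3.134224; start (x,ẋ)=(-0.073200, -0.288200) → end (x,ẋ)=(0.113418, 1.259801)
phase 2: p=0.2407, T=0.479, ωT=1.822020, cosh=3.173019, sinh=3.011320; start (x,ẋ)=(0.113418, 1.259801) → end (x,ẋ)=(0.834169, 2.539433)
phase 3: p=0.6256, T=0.275, ωT=1.046045, cosh=1.598848, sinh=1.247523; start (x,ẋ)=(0.834169, 2.539433) → end (x,ẋ)=(1.791922, 5.049895)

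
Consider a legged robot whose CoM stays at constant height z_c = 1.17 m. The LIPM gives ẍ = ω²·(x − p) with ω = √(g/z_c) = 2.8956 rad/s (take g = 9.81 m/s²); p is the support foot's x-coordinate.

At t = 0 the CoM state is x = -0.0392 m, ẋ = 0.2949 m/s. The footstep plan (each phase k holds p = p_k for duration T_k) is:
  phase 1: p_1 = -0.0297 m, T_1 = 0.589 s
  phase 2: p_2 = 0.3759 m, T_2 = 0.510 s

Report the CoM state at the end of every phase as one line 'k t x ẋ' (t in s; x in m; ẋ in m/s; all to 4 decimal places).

phase 1: p=-0.0297, T=0.589, ωT=1.705508, cosh=2.842932, sinh=2.661252; start (x,ẋ)=(-0.039200, 0.294900) → end (x,ẋ)=(0.214325, 0.765174)
phase 2: p=0.3759, T=0.510, ωT=1.476756, cosh=2.303548, sinh=2.075170; start (x,ẋ)=(0.214325, 0.765174) → end (x,ẋ)=(0.552077, 0.791734)

1 0.5890 0.2143 0.7652
2 1.0990 0.5521 0.7917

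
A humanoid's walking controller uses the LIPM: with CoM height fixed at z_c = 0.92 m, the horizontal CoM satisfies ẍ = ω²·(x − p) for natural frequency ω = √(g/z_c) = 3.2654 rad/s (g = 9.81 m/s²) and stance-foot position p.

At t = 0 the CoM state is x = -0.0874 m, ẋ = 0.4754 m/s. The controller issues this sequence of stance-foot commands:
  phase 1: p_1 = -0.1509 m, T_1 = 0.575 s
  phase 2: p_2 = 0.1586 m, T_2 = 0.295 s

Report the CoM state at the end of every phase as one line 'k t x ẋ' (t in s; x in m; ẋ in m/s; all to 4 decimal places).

1 0.5750 0.5263 2.2524
2 0.8700 1.4826 4.7247

phase 1: p=-0.1509, T=0.575, ωT=1.877605, cosh=3.345392, sinh=3.192436; start (x,ẋ)=(-0.087400, 0.475400) → end (x,ẋ)=(0.526310, 2.252360)
phase 2: p=0.1586, T=0.295, ωT=0.963293, cosh=1.500973, sinh=1.119338; start (x,ẋ)=(0.526310, 2.252360) → end (x,ẋ)=(1.482603, 4.724742)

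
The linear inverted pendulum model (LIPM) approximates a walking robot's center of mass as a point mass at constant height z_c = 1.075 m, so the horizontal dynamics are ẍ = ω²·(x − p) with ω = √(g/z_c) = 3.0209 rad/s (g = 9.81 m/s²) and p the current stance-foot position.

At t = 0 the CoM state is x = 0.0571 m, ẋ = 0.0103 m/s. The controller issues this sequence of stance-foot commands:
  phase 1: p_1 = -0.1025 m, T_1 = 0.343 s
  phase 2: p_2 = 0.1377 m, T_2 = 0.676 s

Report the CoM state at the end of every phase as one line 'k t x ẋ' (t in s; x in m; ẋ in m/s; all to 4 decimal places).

phase 1: p=-0.1025, T=0.343, ωT=1.036169, cosh=1.586605, sinh=1.231793; start (x,ẋ)=(0.057100, 0.010300) → end (x,ẋ)=(0.154922, 0.610234)
phase 2: p=0.1377, T=0.676, ωT=2.042128, cosh=3.918374, sinh=3.788622; start (x,ẋ)=(0.154922, 0.610234) → end (x,ẋ)=(0.970499, 2.588230)

1 0.3430 0.1549 0.6102
2 1.0190 0.9705 2.5882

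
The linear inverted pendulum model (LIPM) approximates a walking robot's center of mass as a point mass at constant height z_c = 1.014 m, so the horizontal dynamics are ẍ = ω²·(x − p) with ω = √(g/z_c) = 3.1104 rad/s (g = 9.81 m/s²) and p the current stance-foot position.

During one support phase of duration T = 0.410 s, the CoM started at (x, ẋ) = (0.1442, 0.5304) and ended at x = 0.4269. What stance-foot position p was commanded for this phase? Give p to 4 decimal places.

p = 0.1428

ωT = 3.1104·0.410 = 1.275264; cosh(ωT) = 1.929502, sinh(ωT) = 1.650145
x(T) = p + (x₀−p)·cosh(ωT) + (ẋ₀/ω)·sinh(ωT) ⇒ p·(1 − cosh) = x(T) − x₀·cosh − (ẋ₀/ω)·sinh
numerator   = 0.4269 − (0.1442)·1.929502 − (0.5304/3.1104)·1.650145 = -0.132725
denominator = 1 − 1.929502 = -0.929502
p = -0.132725 / -0.929502 = 0.1428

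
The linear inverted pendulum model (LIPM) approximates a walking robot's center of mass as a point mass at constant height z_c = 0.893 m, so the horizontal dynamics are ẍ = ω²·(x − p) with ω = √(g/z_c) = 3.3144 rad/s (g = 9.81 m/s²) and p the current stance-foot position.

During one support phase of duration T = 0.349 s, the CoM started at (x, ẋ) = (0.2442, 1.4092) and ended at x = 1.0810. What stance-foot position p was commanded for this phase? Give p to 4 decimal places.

p = -0.0607

ωT = 3.3144·0.349 = 1.156726; cosh(ωT) = 1.747010, sinh(ωT) = 1.432495
x(T) = p + (x₀−p)·cosh(ωT) + (ẋ₀/ω)·sinh(ωT) ⇒ p·(1 − cosh) = x(T) − x₀·cosh − (ẋ₀/ω)·sinh
numerator   = 1.0810 − (0.2442)·1.747010 − (1.4092/3.3144)·1.432495 = 0.045319
denominator = 1 − 1.747010 = -0.747010
p = 0.045319 / -0.747010 = -0.0607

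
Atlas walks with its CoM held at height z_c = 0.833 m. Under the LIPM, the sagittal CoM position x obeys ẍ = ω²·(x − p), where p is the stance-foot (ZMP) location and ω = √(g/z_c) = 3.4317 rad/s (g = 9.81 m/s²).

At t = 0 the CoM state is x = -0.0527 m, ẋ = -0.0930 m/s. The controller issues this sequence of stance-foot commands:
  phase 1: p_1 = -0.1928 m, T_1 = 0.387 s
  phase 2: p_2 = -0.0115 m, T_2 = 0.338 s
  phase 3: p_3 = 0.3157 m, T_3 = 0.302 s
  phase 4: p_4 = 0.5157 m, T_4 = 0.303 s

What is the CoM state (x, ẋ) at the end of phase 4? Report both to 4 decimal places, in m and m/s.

phase 1: p=-0.1928, T=0.387, ωT=1.328068, cosh=2.019367, sinh=1.754378; start (x,ẋ)=(-0.052700, -0.093000) → end (x,ẋ)=(0.042569, 0.655671)
phase 2: p=-0.0115, T=0.338, ωT=1.159915, cosh=1.751587, sinh=1.438074; start (x,ẋ)=(0.042569, 0.655671) → end (x,ẋ)=(0.357970, 1.415298)
phase 3: p=0.3157, T=0.302, ωT=1.036373, cosh=1.586857, sinh=1.232118; start (x,ẋ)=(0.357970, 1.415298) → end (x,ẋ)=(0.890925, 2.424602)
phase 4: p=0.5157, T=0.303, ωT=1.039805, cosh=1.591095, sinh=1.237571; start (x,ẋ)=(0.890925, 2.424602) → end (x,ẋ)=(1.987100, 5.451340)

x = 1.9871, ẋ = 5.4513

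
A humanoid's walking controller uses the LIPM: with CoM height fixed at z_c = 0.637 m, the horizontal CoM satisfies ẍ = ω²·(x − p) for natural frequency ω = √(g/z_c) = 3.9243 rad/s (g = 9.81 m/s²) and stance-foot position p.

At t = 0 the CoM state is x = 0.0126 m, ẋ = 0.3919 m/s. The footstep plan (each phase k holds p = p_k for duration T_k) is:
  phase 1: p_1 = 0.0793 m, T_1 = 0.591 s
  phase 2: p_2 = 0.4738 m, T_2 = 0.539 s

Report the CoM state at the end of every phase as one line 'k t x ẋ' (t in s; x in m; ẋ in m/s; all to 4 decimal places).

1 0.5910 0.2397 0.6938
2 1.1300 0.2116 -0.8345

phase 1: p=0.0793, T=0.591, ωT=2.319261, cosh=5.133253, sinh=5.034907; start (x,ẋ)=(0.012600, 0.391900) → end (x,ẋ)=(0.239723, 0.693831)
phase 2: p=0.4738, T=0.539, ωT=2.115198, cosh=4.205917, sinh=4.085308; start (x,ẋ)=(0.239723, 0.693831) → end (x,ẋ)=(0.211588, -0.834525)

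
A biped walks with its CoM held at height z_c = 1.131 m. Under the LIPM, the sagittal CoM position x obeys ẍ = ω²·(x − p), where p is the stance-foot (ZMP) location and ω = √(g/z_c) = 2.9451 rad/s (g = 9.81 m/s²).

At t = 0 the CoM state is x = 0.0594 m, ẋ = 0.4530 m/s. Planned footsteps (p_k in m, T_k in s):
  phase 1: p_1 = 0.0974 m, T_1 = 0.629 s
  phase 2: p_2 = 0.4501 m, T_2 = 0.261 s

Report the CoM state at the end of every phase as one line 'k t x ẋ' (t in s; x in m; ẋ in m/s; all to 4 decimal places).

1 0.6290 0.4515 1.1316
2 0.8900 0.7773 1.4863

phase 1: p=0.0974, T=0.629, ωT=1.852468, cosh=3.266192, sinh=3.109342; start (x,ẋ)=(0.059400, 0.453000) → end (x,ẋ)=(0.451548, 1.131607)
phase 2: p=0.4501, T=0.261, ωT=0.768671, cosh=1.310263, sinh=0.846635; start (x,ẋ)=(0.451548, 1.131607) → end (x,ẋ)=(0.777302, 1.486312)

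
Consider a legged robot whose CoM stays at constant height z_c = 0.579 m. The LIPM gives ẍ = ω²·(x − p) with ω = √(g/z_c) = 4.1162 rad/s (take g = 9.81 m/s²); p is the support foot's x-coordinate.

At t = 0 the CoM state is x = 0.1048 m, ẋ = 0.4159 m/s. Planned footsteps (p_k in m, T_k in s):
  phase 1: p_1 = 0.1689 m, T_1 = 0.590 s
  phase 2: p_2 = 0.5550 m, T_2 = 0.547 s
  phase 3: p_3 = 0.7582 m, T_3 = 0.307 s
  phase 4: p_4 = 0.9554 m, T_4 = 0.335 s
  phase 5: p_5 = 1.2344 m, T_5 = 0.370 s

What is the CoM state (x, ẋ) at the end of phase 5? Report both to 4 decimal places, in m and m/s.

x = 2.2840, ẋ = 4.6309

phase 1: p=0.1689, T=0.590, ωT=2.428558, cosh=5.715339, sinh=5.627175; start (x,ẋ)=(0.104800, 0.415900) → end (x,ẋ)=(0.371115, 0.892288)
phase 2: p=0.5550, T=0.547, ωT=2.251561, cosh=4.803898, sinh=4.698663; start (x,ẋ)=(0.371115, 0.892288) → end (x,ẋ)=(0.690189, 0.730016)
phase 3: p=0.7582, T=0.307, ωT=1.263673, cosh=1.910505, sinh=1.627891; start (x,ẋ)=(0.690189, 0.730016) → end (x,ẋ)=(0.916974, 0.938974)
phase 4: p=0.9554, T=0.335, ωT=1.378927, cosh=2.111244, sinh=1.859395; start (x,ẋ)=(0.916974, 0.938974) → end (x,ẋ)=(1.298432, 1.688302)
phase 5: p=1.2344, T=0.370, ωT=1.522994, cosh=2.401996, sinh=2.183938; start (x,ẋ)=(1.298432, 1.688302) → end (x,ẋ)=(2.283969, 4.630909)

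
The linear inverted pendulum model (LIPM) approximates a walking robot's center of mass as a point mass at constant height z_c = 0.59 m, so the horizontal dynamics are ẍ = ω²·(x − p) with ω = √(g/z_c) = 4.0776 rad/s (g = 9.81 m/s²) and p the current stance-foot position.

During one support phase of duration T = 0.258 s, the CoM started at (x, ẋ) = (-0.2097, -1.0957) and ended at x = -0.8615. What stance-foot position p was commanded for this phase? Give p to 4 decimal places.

p = 0.3082

ωT = 4.0776·0.258 = 1.052021; cosh(ωT) = 1.606332, sinh(ωT) = 1.257100
x(T) = p + (x₀−p)·cosh(ωT) + (ẋ₀/ω)·sinh(ωT) ⇒ p·(1 − cosh) = x(T) − x₀·cosh − (ẋ₀/ω)·sinh
numerator   = -0.8615 − (-0.2097)·1.606332 − (-1.0957/4.0776)·1.257100 = -0.186854
denominator = 1 − 1.606332 = -0.606332
p = -0.186854 / -0.606332 = 0.3082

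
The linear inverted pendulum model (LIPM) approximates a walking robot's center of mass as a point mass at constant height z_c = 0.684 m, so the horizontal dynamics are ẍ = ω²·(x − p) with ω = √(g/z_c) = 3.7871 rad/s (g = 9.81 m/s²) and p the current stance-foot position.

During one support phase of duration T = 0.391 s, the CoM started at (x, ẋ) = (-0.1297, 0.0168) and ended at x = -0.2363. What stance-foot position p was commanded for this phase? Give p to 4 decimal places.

p = -0.0414

ωT = 3.7871·0.391 = 1.480756; cosh(ωT) = 2.311867, sinh(ωT) = 2.084401
x(T) = p + (x₀−p)·cosh(ωT) + (ẋ₀/ω)·sinh(ωT) ⇒ p·(1 − cosh) = x(T) − x₀·cosh − (ẋ₀/ω)·sinh
numerator   = -0.2363 − (-0.1297)·2.311867 − (0.0168/3.7871)·2.084401 = 0.054303
denominator = 1 − 2.311867 = -1.311867
p = 0.054303 / -1.311867 = -0.0414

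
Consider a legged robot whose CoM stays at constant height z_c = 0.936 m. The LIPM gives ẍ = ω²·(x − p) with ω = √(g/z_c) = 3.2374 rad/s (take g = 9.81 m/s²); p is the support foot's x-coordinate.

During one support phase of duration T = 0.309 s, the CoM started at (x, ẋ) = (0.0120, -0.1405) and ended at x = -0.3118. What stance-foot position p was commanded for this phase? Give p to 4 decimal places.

ωT = 3.2374·0.309 = 1.000357; cosh(ωT) = 1.543500, sinh(ωT) = 1.175752
x(T) = p + (x₀−p)·cosh(ωT) + (ẋ₀/ω)·sinh(ωT) ⇒ p·(1 − cosh) = x(T) − x₀·cosh − (ẋ₀/ω)·sinh
numerator   = -0.3118 − (0.0120)·1.543500 − (-0.1405/3.2374)·1.175752 = -0.279296
denominator = 1 − 1.543500 = -0.543500
p = -0.279296 / -0.543500 = 0.5139

p = 0.5139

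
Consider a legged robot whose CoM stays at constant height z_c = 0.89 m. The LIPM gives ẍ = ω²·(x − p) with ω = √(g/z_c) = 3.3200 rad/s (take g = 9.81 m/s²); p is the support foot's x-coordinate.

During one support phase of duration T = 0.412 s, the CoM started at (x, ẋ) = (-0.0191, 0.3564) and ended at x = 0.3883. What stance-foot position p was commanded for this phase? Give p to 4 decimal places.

p = -0.2119

ωT = 3.3200·0.412 = 1.367840; cosh(ωT) = 2.090758, sinh(ωT) = 1.836102
x(T) = p + (x₀−p)·cosh(ωT) + (ẋ₀/ω)·sinh(ωT) ⇒ p·(1 − cosh) = x(T) − x₀·cosh − (ẋ₀/ω)·sinh
numerator   = 0.3883 − (-0.0191)·2.090758 − (0.3564/3.3200)·1.836102 = 0.231129
denominator = 1 − 2.090758 = -1.090758
p = 0.231129 / -1.090758 = -0.2119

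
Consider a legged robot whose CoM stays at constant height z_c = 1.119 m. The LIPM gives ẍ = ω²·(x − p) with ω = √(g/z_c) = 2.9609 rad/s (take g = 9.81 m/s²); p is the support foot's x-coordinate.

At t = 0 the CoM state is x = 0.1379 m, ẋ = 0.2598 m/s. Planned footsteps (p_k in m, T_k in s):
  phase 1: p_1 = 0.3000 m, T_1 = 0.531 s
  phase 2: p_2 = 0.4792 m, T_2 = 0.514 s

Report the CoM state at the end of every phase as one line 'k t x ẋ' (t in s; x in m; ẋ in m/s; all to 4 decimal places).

phase 1: p=0.3000, T=0.531, ωT=1.572238, cosh=2.512499, sinh=2.304918; start (x,ẋ)=(0.137900, 0.259800) → end (x,ẋ)=(0.094966, -0.453526)
phase 2: p=0.4792, T=0.514, ωT=1.521903, cosh=2.399614, sinh=2.181318; start (x,ẋ)=(0.094966, -0.453526) → end (x,ẋ)=(-0.776930, -3.569927)

1 0.5310 0.0950 -0.4535
2 1.0450 -0.7769 -3.5699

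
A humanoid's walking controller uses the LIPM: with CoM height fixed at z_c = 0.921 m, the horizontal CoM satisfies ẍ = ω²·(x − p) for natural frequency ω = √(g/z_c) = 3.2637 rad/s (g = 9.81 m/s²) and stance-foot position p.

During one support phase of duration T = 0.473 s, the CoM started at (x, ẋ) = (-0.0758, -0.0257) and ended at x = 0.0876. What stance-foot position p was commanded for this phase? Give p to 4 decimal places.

p = -0.2008

ωT = 3.2637·0.473 = 1.543730; cosh(ωT) = 2.447803, sinh(ωT) = 2.234220
x(T) = p + (x₀−p)·cosh(ωT) + (ẋ₀/ω)·sinh(ωT) ⇒ p·(1 − cosh) = x(T) − x₀·cosh − (ẋ₀/ω)·sinh
numerator   = 0.0876 − (-0.0758)·2.447803 − (-0.0257/3.2637)·2.234220 = 0.290737
denominator = 1 − 2.447803 = -1.447803
p = 0.290737 / -1.447803 = -0.2008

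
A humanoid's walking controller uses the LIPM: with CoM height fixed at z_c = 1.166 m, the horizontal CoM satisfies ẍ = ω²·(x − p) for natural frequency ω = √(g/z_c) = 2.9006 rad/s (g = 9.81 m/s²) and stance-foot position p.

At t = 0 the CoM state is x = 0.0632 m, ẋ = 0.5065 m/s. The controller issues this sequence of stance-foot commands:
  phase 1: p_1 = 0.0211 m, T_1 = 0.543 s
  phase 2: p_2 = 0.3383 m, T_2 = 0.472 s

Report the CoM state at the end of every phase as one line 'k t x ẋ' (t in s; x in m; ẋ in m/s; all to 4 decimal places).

1 0.5430 0.5309 1.5582
2 1.0150 1.7291 4.2883

phase 1: p=0.0211, T=0.543, ωT=1.575026, cosh=2.518934, sinh=2.311932; start (x,ẋ)=(0.063200, 0.506500) → end (x,ẋ)=(0.530854, 1.558162)
phase 2: p=0.3383, T=0.472, ωT=1.369083, cosh=2.093042, sinh=1.838702; start (x,ẋ)=(0.530854, 1.558162) → end (x,ẋ)=(1.729050, 4.288258)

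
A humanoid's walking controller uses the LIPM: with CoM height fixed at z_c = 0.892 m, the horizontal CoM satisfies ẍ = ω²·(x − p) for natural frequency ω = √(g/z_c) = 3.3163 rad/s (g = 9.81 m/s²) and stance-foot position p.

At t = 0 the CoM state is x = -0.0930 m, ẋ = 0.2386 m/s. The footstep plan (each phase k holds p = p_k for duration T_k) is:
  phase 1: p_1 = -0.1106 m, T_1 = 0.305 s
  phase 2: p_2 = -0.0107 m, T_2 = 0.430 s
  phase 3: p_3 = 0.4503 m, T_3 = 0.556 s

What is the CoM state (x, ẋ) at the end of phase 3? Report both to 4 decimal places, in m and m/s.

phase 1: p=-0.1106, T=0.305, ωT=1.011472, cosh=1.556664, sinh=1.192980; start (x,ẋ)=(-0.093000, 0.238600) → end (x,ẋ)=(0.002629, 0.441051)
phase 2: p=-0.0107, T=0.430, ωT=1.426009, cosh=2.201161, sinh=1.960895; start (x,ẋ)=(0.002629, 0.441051) → end (x,ẋ)=(0.279429, 1.057503)
phase 3: p=0.4503, T=0.556, ωT=1.843863, cosh=3.239556, sinh=3.081351; start (x,ẋ)=(0.279429, 1.057503) → end (x,ẋ)=(0.879336, 1.679763)

x = 0.8793, ẋ = 1.6798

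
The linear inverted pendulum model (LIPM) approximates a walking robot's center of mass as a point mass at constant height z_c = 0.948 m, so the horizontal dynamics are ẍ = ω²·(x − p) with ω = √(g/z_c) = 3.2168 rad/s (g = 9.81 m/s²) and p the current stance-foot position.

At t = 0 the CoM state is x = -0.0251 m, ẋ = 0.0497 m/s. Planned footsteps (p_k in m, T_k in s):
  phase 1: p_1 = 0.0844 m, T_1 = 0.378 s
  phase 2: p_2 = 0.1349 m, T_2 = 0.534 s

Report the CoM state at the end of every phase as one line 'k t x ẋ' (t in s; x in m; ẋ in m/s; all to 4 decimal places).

phase 1: p=0.0844, T=0.378, ωT=1.215950, cosh=1.834963, sinh=1.538535; start (x,ẋ)=(-0.025100, 0.049700) → end (x,ẋ)=(-0.092758, -0.450735)
phase 2: p=0.1349, T=0.534, ωT=1.717771, cosh=2.875781, sinh=2.696315; start (x,ẋ)=(-0.092758, -0.450735) → end (x,ẋ)=(-0.897600, -3.270808)

1 0.3780 -0.0928 -0.4507
2 0.9120 -0.8976 -3.2708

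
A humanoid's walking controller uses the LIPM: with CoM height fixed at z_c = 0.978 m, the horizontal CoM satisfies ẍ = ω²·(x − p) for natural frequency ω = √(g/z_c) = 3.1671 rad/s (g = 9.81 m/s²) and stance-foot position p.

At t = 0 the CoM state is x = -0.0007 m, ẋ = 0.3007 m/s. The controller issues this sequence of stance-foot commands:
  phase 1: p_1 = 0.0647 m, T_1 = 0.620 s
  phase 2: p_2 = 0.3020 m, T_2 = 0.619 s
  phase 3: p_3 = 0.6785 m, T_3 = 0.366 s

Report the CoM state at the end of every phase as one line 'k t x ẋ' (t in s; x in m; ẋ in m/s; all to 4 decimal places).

1 0.6200 0.1587 0.3690
2 1.2390 0.1886 -0.2434
3 1.6050 -0.2896 -2.6555

phase 1: p=0.0647, T=0.620, ωT=1.963602, cosh=3.632648, sinh=3.492296; start (x,ẋ)=(-0.000700, 0.300700) → end (x,ẋ)=(0.158701, 0.368984)
phase 2: p=0.3020, T=0.619, ωT=1.960435, cosh=3.621606, sinh=3.480809; start (x,ẋ)=(0.158701, 0.368984) → end (x,ẋ)=(0.188558, -0.243429)
phase 3: p=0.6785, T=0.366, ωT=1.159159, cosh=1.750500, sinh=1.436750; start (x,ẋ)=(0.188558, -0.243429) → end (x,ẋ)=(-0.289574, -2.655520)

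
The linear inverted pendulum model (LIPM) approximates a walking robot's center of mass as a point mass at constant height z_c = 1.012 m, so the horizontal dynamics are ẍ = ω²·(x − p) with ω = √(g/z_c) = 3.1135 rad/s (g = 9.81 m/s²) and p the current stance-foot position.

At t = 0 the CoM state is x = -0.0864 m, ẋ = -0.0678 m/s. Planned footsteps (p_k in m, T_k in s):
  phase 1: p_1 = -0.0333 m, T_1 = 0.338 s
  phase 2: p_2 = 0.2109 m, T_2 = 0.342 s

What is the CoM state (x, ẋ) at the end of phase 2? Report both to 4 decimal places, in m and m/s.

phase 1: p=-0.0333, T=0.338, ωT=1.052363, cosh=1.606762, sinh=1.257650; start (x,ẋ)=(-0.086400, -0.067800) → end (x,ẋ)=(-0.146006, -0.316862)
phase 2: p=0.2109, T=0.342, ωT=1.064817, cosh=1.622550, sinh=1.277759; start (x,ẋ)=(-0.146006, -0.316862) → end (x,ẋ)=(-0.498235, -1.934003)

x = -0.4982, ẋ = -1.9340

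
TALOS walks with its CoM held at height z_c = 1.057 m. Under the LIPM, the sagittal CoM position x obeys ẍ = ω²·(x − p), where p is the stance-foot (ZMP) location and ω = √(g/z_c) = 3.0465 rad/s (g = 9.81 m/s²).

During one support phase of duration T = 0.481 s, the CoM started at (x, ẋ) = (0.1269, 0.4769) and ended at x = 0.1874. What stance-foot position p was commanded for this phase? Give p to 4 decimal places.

ωT = 3.0465·0.481 = 1.465367; cosh(ωT) = 2.280061, sinh(ωT) = 2.049068
x(T) = p + (x₀−p)·cosh(ωT) + (ẋ₀/ω)·sinh(ωT) ⇒ p·(1 − cosh) = x(T) − x₀·cosh − (ẋ₀/ω)·sinh
numerator   = 0.1874 − (0.1269)·2.280061 − (0.4769/3.0465)·2.049068 = -0.422702
denominator = 1 − 2.280061 = -1.280061
p = -0.422702 / -1.280061 = 0.3302

p = 0.3302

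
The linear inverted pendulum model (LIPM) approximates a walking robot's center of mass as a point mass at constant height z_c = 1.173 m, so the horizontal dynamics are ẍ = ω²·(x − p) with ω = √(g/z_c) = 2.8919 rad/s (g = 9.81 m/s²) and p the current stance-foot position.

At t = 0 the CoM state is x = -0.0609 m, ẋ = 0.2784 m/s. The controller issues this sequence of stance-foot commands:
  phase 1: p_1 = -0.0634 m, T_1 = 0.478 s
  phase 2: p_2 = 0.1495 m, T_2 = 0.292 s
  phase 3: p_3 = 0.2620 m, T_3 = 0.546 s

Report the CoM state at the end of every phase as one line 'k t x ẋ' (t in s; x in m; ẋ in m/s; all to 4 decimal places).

1 0.4780 0.1216 0.6030
2 0.7700 0.3088 0.7546
3 1.3160 0.9862 2.2218

phase 1: p=-0.0634, T=0.478, ωT=1.382328, cosh=2.117580, sinh=1.866587; start (x,ẋ)=(-0.060900, 0.278400) → end (x,ẋ)=(0.121588, 0.603029)
phase 2: p=0.1495, T=0.292, ωT=0.844435, cosh=1.378231, sinh=0.948431; start (x,ẋ)=(0.121588, 0.603029) → end (x,ẋ)=(0.308801, 0.754558)
phase 3: p=0.2620, T=0.546, ωT=1.578977, cosh=2.528090, sinh=2.321904; start (x,ẋ)=(0.308801, 0.754558) → end (x,ẋ)=(0.986152, 2.221848)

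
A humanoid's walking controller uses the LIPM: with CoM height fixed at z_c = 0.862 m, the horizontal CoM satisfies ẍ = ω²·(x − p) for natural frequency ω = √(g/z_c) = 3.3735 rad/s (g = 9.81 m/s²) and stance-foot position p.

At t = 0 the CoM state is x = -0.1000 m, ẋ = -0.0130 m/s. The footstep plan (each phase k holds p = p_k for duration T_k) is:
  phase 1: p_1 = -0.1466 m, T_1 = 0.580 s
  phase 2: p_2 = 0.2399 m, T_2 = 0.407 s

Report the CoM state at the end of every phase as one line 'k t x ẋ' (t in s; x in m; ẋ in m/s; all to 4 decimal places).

1 0.5800 0.0082 0.4981
2 0.9870 0.0260 -0.3975

phase 1: p=-0.1466, T=0.580, ωT=1.956630, cosh=3.608388, sinh=3.467054; start (x,ẋ)=(-0.100000, -0.013000) → end (x,ẋ)=(0.008190, 0.498130)
phase 2: p=0.2399, T=0.407, ωT=1.373014, cosh=2.100287, sinh=1.846945; start (x,ẋ)=(0.008190, 0.498130) → end (x,ẋ)=(0.025962, -0.397491)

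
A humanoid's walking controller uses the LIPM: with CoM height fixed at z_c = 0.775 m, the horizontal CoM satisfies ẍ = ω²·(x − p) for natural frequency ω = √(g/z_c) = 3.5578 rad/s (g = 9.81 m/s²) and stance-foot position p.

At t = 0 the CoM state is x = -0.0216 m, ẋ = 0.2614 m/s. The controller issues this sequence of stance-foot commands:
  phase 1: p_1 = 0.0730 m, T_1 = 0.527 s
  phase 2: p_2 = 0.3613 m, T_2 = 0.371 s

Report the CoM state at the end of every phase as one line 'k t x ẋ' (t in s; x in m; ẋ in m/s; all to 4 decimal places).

phase 1: p=0.0730, T=0.527, ωT=1.874961, cosh=3.336962, sinh=3.183601; start (x,ẋ)=(-0.021600, 0.261400) → end (x,ẋ)=(-0.008770, -0.199216)
phase 2: p=0.3613, T=0.371, ωT=1.319944, cosh=2.005181, sinh=1.738030; start (x,ẋ)=(-0.008770, -0.199216) → end (x,ẋ)=(-0.478076, -2.687815)

1 0.5270 -0.0088 -0.1992
2 0.8980 -0.4781 -2.6878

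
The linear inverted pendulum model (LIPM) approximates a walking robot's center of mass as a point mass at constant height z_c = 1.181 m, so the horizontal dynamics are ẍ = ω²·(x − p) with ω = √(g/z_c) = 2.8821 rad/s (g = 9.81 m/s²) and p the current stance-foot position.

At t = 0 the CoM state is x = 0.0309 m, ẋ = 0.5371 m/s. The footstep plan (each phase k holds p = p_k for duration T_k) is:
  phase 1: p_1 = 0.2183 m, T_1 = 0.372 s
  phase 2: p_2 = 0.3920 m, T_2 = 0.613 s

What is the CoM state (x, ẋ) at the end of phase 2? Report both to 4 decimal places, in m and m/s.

phase 1: p=0.2183, T=0.372, ωT=1.072141, cosh=1.631952, sinh=1.289677; start (x,ẋ)=(0.030900, 0.537100) → end (x,ẋ)=(0.152813, 0.179960)
phase 2: p=0.3920, T=0.613, ωT=1.766727, cosh=3.011281, sinh=2.840390; start (x,ẋ)=(0.152813, 0.179960) → end (x,ẋ)=(-0.150905, -1.416146)

x = -0.1509, ẋ = -1.4161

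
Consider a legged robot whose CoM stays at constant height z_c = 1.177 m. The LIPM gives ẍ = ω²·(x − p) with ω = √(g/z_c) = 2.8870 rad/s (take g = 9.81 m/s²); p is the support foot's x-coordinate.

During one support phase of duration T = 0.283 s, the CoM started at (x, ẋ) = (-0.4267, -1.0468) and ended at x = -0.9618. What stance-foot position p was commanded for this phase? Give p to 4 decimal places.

p = 0.1538

ωT = 2.8870·0.283 = 0.817021; cosh(ωT) = 1.352746, sinh(ωT) = 0.911000
x(T) = p + (x₀−p)·cosh(ωT) + (ẋ₀/ω)·sinh(ωT) ⇒ p·(1 − cosh) = x(T) − x₀·cosh − (ẋ₀/ω)·sinh
numerator   = -0.9618 − (-0.4267)·1.352746 − (-1.0468/2.8870)·0.911000 = -0.054263
denominator = 1 − 1.352746 = -0.352746
p = -0.054263 / -0.352746 = 0.1538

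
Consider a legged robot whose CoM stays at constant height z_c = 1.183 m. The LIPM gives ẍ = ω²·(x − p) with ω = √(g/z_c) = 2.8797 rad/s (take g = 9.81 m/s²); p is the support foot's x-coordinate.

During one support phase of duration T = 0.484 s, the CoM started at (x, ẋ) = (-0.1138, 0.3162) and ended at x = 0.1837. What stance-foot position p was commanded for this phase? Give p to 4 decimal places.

ωT = 2.8797·0.484 = 1.393775; cosh(ωT) = 2.139085, sinh(ωT) = 1.890949
x(T) = p + (x₀−p)·cosh(ωT) + (ẋ₀/ω)·sinh(ωT) ⇒ p·(1 − cosh) = x(T) − x₀·cosh − (ẋ₀/ω)·sinh
numerator   = 0.1837 − (-0.1138)·2.139085 − (0.3162/2.8797)·1.890949 = 0.219496
denominator = 1 − 2.139085 = -1.139085
p = 0.219496 / -1.139085 = -0.1927

p = -0.1927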